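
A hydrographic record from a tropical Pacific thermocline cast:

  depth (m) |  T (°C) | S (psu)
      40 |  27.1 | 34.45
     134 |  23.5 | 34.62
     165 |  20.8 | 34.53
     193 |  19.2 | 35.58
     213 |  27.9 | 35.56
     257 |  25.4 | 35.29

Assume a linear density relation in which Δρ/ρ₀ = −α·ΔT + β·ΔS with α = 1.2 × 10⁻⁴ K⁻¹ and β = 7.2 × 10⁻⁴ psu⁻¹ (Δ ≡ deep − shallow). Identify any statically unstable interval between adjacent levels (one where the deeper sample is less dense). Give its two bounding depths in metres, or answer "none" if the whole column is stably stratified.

193–213 m

Evaluate Δρ/ρ₀ = −αΔT + βΔS across each adjacent pair:
  40–134 m: −αΔT+βΔS = −(1.2 × 10⁻⁴)(-3.6)+(7.2 × 10⁻⁴)(+0.17) = 5.5 × 10⁻⁴ → stable
  134–165 m: −αΔT+βΔS = −(1.2 × 10⁻⁴)(-2.7)+(7.2 × 10⁻⁴)(-0.09) = 2.6 × 10⁻⁴ → stable
  165–193 m: −αΔT+βΔS = −(1.2 × 10⁻⁴)(-1.6)+(7.2 × 10⁻⁴)(+1.05) = 9.5 × 10⁻⁴ → stable
  193–213 m: −αΔT+βΔS = −(1.2 × 10⁻⁴)(+8.7)+(7.2 × 10⁻⁴)(-0.02) = -1.1 × 10⁻³ → UNSTABLE
  213–257 m: −αΔT+βΔS = −(1.2 × 10⁻⁴)(-2.5)+(7.2 × 10⁻⁴)(-0.27) = 1.1 × 10⁻⁴ → stable
The 193–213 m interval has Δρ < 0: lighter water underlies denser water.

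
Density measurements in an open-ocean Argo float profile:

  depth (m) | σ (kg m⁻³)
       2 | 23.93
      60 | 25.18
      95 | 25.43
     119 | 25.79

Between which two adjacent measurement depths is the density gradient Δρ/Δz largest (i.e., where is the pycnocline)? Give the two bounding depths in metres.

2–60 m

Compute the density gradient over each adjacent pair:
  2–60 m: Δρ/Δz = 1.25/58 = 0.022 kg m⁻⁴
  60–95 m: Δρ/Δz = 0.25/35 = 7.1 × 10⁻³ kg m⁻⁴
  95–119 m: Δρ/Δz = 0.36/24 = 0.015 kg m⁻⁴
The largest gradient is in the 2–60 m interval — the pycnocline.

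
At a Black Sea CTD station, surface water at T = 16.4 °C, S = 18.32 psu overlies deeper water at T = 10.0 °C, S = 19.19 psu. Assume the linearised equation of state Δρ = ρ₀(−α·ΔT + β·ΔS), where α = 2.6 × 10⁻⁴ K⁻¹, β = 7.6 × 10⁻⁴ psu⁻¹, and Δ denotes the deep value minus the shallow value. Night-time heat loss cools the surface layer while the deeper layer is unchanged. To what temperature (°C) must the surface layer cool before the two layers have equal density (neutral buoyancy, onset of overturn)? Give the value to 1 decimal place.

Neutral buoyancy requires Δρ = 0, i.e. −α(T_deep − T_surf′) + β(S_deep − S_surf) = 0.
T_surf′ = T_deep − (β/α)·ΔS = 10.0 − (7.6 × 10⁻⁴/2.6 × 10⁻⁴)·(+0.87) = 7.457 °C.
Cooling required: 16.4 − (7.457) = 8.943 °C.

7.5 °C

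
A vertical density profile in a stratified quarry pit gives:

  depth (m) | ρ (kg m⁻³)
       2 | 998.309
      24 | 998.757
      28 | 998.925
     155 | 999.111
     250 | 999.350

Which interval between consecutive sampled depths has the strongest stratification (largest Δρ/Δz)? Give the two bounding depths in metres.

24–28 m

Compute the density gradient over each adjacent pair:
  2–24 m: Δρ/Δz = 0.448/22 = 0.020 kg m⁻⁴
  24–28 m: Δρ/Δz = 0.168/4 = 0.042 kg m⁻⁴
  28–155 m: Δρ/Δz = 0.186/127 = 1.5 × 10⁻³ kg m⁻⁴
  155–250 m: Δρ/Δz = 0.239/95 = 2.5 × 10⁻³ kg m⁻⁴
The largest gradient is in the 24–28 m interval — the pycnocline.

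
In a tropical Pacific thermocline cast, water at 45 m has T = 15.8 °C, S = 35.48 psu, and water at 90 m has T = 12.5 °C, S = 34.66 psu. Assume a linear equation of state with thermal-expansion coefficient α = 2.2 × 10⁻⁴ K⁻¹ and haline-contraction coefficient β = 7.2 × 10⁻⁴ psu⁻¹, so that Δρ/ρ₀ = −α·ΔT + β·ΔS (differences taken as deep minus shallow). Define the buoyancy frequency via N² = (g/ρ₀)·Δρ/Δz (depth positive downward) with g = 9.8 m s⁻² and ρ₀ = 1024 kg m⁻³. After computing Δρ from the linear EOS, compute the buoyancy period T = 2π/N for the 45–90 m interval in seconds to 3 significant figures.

ΔT = -3.3 K, ΔS = -0.82 psu (deep − shallow).
Δρ/ρ₀ = −αΔT + βΔS = 7.26 × 10⁻⁴ − 5.904 × 10⁻⁴ = 1.356 × 10⁻⁴, so Δρ ≈ 0.1389 kg m⁻³.
N² = (g/ρ₀)·Δρ/Δz = g·(Δρ/ρ₀)/Δz = 9.8 × 1.356 × 10⁻⁴ / 45 = 2.9531 × 10⁻⁵ s⁻².
N = √(2.9531 × 10⁻⁵) = 5.4342 × 10⁻³ rad s⁻¹ → T = 2π/N = 1.1562 × 10³ s ≈ 1.16 × 10³ s.

1.16 × 10³ s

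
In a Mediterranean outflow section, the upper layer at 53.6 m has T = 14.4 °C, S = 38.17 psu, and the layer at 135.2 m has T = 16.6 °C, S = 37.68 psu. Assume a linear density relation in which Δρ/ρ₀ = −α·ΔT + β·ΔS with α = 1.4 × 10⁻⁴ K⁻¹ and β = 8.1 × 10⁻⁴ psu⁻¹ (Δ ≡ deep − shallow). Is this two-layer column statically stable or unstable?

ΔT = 16.6 − 14.4 = +2.2 K and ΔS = 37.68 − 38.17 = -0.49 psu (deep − shallow).
−αΔT = -3.08 × 10⁻⁴; βΔS = -3.969 × 10⁻⁴; sum Δρ/ρ₀ = -7.049 × 10⁻⁴.
Δρ/ρ₀ < 0, so Δρ < 0: deeper water is lighter → statically unstable; the column would overturn.

unstable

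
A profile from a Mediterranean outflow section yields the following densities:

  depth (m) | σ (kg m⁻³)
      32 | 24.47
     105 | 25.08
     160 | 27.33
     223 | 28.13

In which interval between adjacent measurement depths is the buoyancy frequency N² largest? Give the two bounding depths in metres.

Compute the density gradient over each adjacent pair:
  32–105 m: Δρ/Δz = 0.61/73 = 8.4 × 10⁻³ kg m⁻⁴
  105–160 m: Δρ/Δz = 2.25/55 = 0.041 kg m⁻⁴
  160–223 m: Δρ/Δz = 0.80/63 = 0.013 kg m⁻⁴
The largest gradient is in the 105–160 m interval — the pycnocline.

105–160 m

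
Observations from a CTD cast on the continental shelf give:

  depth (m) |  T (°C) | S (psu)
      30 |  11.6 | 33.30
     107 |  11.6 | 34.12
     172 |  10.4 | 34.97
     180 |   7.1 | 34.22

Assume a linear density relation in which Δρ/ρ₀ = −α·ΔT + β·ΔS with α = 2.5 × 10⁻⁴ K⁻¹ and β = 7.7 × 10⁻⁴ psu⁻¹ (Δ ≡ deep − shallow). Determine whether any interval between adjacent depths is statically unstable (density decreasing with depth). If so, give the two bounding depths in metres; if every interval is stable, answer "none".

none

Evaluate Δρ/ρ₀ = −αΔT + βΔS across each adjacent pair:
  30–107 m: −αΔT+βΔS = −(2.5 × 10⁻⁴)(+0.0)+(7.7 × 10⁻⁴)(+0.82) = 6.3 × 10⁻⁴ → stable
  107–172 m: −αΔT+βΔS = −(2.5 × 10⁻⁴)(-1.2)+(7.7 × 10⁻⁴)(+0.85) = 9.5 × 10⁻⁴ → stable
  172–180 m: −αΔT+βΔS = −(2.5 × 10⁻⁴)(-3.3)+(7.7 × 10⁻⁴)(-0.75) = 2.5 × 10⁻⁴ → stable
Every interval has Δρ > 0: the column is stably stratified throughout.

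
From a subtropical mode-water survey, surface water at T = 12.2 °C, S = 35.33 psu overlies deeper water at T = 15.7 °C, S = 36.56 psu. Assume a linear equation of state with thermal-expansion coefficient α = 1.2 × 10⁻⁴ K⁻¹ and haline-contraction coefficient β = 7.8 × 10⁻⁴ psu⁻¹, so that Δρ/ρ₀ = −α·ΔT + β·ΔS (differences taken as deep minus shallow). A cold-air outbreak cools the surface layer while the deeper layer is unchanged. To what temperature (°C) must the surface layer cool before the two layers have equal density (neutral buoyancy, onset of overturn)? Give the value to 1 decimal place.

Neutral buoyancy requires Δρ = 0, i.e. −α(T_deep − T_surf′) + β(S_deep − S_surf) = 0.
T_surf′ = T_deep − (β/α)·ΔS = 15.7 − (7.8 × 10⁻⁴/1.2 × 10⁻⁴)·(+1.23) = 7.705 °C.
Cooling required: 12.2 − (7.705) = 4.495 °C.

7.7 °C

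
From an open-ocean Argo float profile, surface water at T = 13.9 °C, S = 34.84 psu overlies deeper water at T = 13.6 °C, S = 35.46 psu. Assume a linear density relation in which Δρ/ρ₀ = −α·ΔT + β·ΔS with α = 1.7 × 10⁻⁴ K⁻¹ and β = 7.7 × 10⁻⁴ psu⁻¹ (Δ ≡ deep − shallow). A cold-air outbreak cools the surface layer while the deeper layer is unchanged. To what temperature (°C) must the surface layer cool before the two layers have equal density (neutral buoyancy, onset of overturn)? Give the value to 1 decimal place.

Neutral buoyancy requires Δρ = 0, i.e. −α(T_deep − T_surf′) + β(S_deep − S_surf) = 0.
T_surf′ = T_deep − (β/α)·ΔS = 13.6 − (7.7 × 10⁻⁴/1.7 × 10⁻⁴)·(+0.62) = 10.792 °C.
Cooling required: 13.9 − (10.792) = 3.108 °C.

10.8 °C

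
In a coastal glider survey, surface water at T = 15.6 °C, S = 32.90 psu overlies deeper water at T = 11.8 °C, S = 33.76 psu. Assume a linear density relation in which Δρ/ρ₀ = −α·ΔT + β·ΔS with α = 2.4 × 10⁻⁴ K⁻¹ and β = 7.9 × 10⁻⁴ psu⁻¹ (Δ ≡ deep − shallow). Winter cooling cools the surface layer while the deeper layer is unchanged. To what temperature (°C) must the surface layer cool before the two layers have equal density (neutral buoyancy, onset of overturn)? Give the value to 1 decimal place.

Neutral buoyancy requires Δρ = 0, i.e. −α(T_deep − T_surf′) + β(S_deep − S_surf) = 0.
T_surf′ = T_deep − (β/α)·ΔS = 11.8 − (7.9 × 10⁻⁴/2.4 × 10⁻⁴)·(+0.86) = 8.969 °C.
Cooling required: 15.6 − (8.969) = 6.631 °C.

9.0 °C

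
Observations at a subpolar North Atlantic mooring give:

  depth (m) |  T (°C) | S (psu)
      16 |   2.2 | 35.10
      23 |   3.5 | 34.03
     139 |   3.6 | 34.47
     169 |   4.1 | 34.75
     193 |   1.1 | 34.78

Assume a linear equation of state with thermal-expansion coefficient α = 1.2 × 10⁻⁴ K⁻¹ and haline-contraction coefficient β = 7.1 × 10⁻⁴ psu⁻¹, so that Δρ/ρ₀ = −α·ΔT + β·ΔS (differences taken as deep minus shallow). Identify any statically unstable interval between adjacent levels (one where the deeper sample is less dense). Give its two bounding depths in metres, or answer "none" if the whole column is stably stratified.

16–23 m

Evaluate Δρ/ρ₀ = −αΔT + βΔS across each adjacent pair:
  16–23 m: −αΔT+βΔS = −(1.2 × 10⁻⁴)(+1.3)+(7.1 × 10⁻⁴)(-1.07) = -9.2 × 10⁻⁴ → UNSTABLE
  23–139 m: −αΔT+βΔS = −(1.2 × 10⁻⁴)(+0.1)+(7.1 × 10⁻⁴)(+0.44) = 3.0 × 10⁻⁴ → stable
  139–169 m: −αΔT+βΔS = −(1.2 × 10⁻⁴)(+0.5)+(7.1 × 10⁻⁴)(+0.28) = 1.4 × 10⁻⁴ → stable
  169–193 m: −αΔT+βΔS = −(1.2 × 10⁻⁴)(-3.0)+(7.1 × 10⁻⁴)(+0.03) = 3.8 × 10⁻⁴ → stable
The 16–23 m interval has Δρ < 0: lighter water underlies denser water.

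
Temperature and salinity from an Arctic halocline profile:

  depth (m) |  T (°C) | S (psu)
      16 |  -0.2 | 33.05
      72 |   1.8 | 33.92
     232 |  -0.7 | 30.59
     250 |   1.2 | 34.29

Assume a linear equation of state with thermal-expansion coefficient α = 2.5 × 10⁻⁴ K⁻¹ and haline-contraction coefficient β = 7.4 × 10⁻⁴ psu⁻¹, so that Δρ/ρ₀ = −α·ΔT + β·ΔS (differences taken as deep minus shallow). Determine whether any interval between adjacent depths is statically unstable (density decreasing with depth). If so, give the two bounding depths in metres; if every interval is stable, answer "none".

Evaluate Δρ/ρ₀ = −αΔT + βΔS across each adjacent pair:
  16–72 m: −αΔT+βΔS = −(2.5 × 10⁻⁴)(+2.0)+(7.4 × 10⁻⁴)(+0.87) = 1.4 × 10⁻⁴ → stable
  72–232 m: −αΔT+βΔS = −(2.5 × 10⁻⁴)(-2.5)+(7.4 × 10⁻⁴)(-3.33) = -1.8 × 10⁻³ → UNSTABLE
  232–250 m: −αΔT+βΔS = −(2.5 × 10⁻⁴)(+1.9)+(7.4 × 10⁻⁴)(+3.70) = 2.3 × 10⁻³ → stable
The 72–232 m interval has Δρ < 0: lighter water underlies denser water.

72–232 m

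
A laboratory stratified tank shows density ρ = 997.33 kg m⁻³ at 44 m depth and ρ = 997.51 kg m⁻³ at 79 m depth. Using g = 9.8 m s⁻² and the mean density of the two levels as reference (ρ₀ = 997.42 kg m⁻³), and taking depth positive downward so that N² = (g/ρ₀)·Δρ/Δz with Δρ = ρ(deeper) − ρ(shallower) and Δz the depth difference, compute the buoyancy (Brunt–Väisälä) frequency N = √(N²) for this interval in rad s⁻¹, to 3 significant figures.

Δρ = 997.51 − 997.33 = 0.18 kg m⁻³ over Δz = 79 − 44 = 35 m.
N² = (9.8/997.42) × (0.18/35) = 5.0530 × 10⁻⁵ s⁻².
N = √(5.0530 × 10⁻⁵) = 7.1084 × 10⁻³ rad s⁻¹ ≈ 7.11 × 10⁻³ rad s⁻¹.

7.11 × 10⁻³ rad s⁻¹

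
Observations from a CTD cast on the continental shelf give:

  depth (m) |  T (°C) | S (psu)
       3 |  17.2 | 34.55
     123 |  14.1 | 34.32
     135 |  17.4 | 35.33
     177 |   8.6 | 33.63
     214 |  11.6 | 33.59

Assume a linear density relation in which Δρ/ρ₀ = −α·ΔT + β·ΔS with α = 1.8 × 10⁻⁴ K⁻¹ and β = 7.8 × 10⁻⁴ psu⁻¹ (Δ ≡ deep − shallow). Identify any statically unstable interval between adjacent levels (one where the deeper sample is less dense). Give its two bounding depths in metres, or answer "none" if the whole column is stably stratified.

177–214 m

Evaluate Δρ/ρ₀ = −αΔT + βΔS across each adjacent pair:
  3–123 m: −αΔT+βΔS = −(1.8 × 10⁻⁴)(-3.1)+(7.8 × 10⁻⁴)(-0.23) = 3.8 × 10⁻⁴ → stable
  123–135 m: −αΔT+βΔS = −(1.8 × 10⁻⁴)(+3.3)+(7.8 × 10⁻⁴)(+1.01) = 1.9 × 10⁻⁴ → stable
  135–177 m: −αΔT+βΔS = −(1.8 × 10⁻⁴)(-8.8)+(7.8 × 10⁻⁴)(-1.70) = 2.6 × 10⁻⁴ → stable
  177–214 m: −αΔT+βΔS = −(1.8 × 10⁻⁴)(+3.0)+(7.8 × 10⁻⁴)(-0.04) = -5.7 × 10⁻⁴ → UNSTABLE
The 177–214 m interval has Δρ < 0: lighter water underlies denser water.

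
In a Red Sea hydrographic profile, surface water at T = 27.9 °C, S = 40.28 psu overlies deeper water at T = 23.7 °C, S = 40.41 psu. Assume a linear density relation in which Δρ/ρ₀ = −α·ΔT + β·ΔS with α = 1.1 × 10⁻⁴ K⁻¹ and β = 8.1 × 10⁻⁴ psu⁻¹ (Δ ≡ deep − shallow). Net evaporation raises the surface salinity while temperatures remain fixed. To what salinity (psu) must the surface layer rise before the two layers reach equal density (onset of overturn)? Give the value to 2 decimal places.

Neutral buoyancy requires −α(T_deep − T_surf) + β(S_deep − S_surf′) = 0.
S_surf′ = S_deep − (α/β)·ΔT = 40.41 − (1.1 × 10⁻⁴/8.1 × 10⁻⁴)·(-4.2) = 40.9804 psu.
Increase required: 40.9804 − 40.28 = 0.7004 psu.

40.98 psu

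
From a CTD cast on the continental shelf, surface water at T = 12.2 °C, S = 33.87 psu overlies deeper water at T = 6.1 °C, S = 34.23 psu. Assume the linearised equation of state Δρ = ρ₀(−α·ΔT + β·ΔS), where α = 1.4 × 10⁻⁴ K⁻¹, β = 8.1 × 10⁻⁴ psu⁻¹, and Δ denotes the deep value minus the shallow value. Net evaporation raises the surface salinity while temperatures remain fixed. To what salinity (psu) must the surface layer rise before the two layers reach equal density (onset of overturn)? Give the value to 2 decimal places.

35.28 psu

Neutral buoyancy requires −α(T_deep − T_surf) + β(S_deep − S_surf′) = 0.
S_surf′ = S_deep − (α/β)·ΔT = 34.23 − (1.4 × 10⁻⁴/8.1 × 10⁻⁴)·(-6.1) = 35.2843 psu.
Increase required: 35.2843 − 33.87 = 1.4143 psu.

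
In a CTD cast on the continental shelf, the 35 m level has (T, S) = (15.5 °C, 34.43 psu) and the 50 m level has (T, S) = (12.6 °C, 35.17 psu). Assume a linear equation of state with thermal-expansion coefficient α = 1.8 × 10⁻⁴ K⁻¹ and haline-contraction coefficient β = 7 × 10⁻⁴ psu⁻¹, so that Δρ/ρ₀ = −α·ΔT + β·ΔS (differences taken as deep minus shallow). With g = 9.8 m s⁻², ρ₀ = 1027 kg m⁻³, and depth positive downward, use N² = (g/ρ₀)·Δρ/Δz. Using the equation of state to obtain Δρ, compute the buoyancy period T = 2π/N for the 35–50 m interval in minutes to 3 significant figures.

4.02 min

ΔT = -2.9 K, ΔS = +0.74 psu (deep − shallow).
Δρ/ρ₀ = −αΔT + βΔS = 5.22 × 10⁻⁴ + 5.18 × 10⁻⁴ = 1.04 × 10⁻³, so Δρ ≈ 1.068 kg m⁻³.
N² = (g/ρ₀)·Δρ/Δz = g·(Δρ/ρ₀)/Δz = 9.8 × 1.04 × 10⁻³ / 15 = 6.7947 × 10⁻⁴ s⁻².
N = √(6.7947 × 10⁻⁴) = 0.026067 rad s⁻¹ → T = 2π/N = 241.04 s = 4.0173 min ≈ 4.02 min.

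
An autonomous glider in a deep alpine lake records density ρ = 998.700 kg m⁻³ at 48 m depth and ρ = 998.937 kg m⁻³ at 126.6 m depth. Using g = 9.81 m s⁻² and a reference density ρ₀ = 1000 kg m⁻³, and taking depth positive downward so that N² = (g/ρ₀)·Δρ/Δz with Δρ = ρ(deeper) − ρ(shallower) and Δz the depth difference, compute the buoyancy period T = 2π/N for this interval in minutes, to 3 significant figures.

Δρ = 998.937 − 998.700 = 0.237 kg m⁻³ over Δz = 126.6 − 48 = 78.6 m.
N² = (9.81/1000) × (0.237/78.6) = 2.9580 × 10⁻⁵ s⁻².
N = √(2.9580 × 10⁻⁵) = 5.4387 × 10⁻³ rad s⁻¹, so T = 2π/N = 1.1553 × 10³ s = 19.255 min ≈ 19.3 min.

19.3 min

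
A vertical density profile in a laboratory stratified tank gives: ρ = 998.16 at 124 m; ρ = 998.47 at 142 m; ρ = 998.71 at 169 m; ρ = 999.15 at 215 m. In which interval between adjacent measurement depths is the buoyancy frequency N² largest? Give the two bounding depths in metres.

Compute the density gradient over each adjacent pair:
  124–142 m: Δρ/Δz = 0.31/18 = 0.017 kg m⁻⁴
  142–169 m: Δρ/Δz = 0.24/27 = 8.9 × 10⁻³ kg m⁻⁴
  169–215 m: Δρ/Δz = 0.44/46 = 9.6 × 10⁻³ kg m⁻⁴
The largest gradient is in the 124–142 m interval — the pycnocline.

124–142 m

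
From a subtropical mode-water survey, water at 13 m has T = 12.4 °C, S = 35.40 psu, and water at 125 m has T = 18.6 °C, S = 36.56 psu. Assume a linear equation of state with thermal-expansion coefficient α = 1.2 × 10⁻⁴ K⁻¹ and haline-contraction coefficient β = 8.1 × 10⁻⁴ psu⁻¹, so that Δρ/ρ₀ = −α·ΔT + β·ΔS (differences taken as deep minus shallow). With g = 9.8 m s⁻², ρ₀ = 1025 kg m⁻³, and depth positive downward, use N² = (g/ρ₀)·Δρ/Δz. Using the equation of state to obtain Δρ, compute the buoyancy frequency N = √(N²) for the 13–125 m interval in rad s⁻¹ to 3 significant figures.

4.14 × 10⁻³ rad s⁻¹

ΔT = +6.2 K, ΔS = +1.16 psu (deep − shallow).
Δρ/ρ₀ = −αΔT + βΔS = -7.44 × 10⁻⁴ + 9.396 × 10⁻⁴ = 1.956 × 10⁻⁴, so Δρ ≈ 0.2005 kg m⁻³.
N² = (g/ρ₀)·Δρ/Δz = g·(Δρ/ρ₀)/Δz = 9.8 × 1.956 × 10⁻⁴ / 112 = 1.7115 × 10⁻⁵ s⁻².
N = √(1.7115 × 10⁻⁵) = 4.1370 × 10⁻³ rad s⁻¹ ≈ 4.14 × 10⁻³ rad s⁻¹.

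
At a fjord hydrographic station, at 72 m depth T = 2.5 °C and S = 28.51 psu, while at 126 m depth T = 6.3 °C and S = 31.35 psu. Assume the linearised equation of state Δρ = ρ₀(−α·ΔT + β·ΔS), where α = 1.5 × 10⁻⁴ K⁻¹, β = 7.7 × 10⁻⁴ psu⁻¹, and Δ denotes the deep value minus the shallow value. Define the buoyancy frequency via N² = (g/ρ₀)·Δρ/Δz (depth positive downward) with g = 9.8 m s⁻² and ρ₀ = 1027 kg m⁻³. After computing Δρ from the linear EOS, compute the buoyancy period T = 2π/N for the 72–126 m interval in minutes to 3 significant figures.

ΔT = +3.8 K, ΔS = +2.84 psu (deep − shallow).
Δρ/ρ₀ = −αΔT + βΔS = -5.70 × 10⁻⁴ + 2.1868 × 10⁻³ = 1.6168 × 10⁻³, so Δρ ≈ 1.660 kg m⁻³.
N² = (g/ρ₀)·Δρ/Δz = g·(Δρ/ρ₀)/Δz = 9.8 × 1.6168 × 10⁻³ / 54 = 2.9342 × 10⁻⁴ s⁻².
N = √(2.9342 × 10⁻⁴) = 0.017130 rad s⁻¹ → T = 2π/N = 366.79 s = 6.1132 min ≈ 6.11 min.

6.11 min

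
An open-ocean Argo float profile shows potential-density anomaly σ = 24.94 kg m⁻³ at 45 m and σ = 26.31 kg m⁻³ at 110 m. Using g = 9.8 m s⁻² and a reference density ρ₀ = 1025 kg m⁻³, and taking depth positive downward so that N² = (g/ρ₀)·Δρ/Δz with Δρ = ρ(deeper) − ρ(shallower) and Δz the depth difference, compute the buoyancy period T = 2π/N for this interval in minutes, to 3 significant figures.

Δρ = 1026.31 − 1024.94 = 1.37 kg m⁻³ over Δz = 110 − 45 = 65 m.
N² = (9.8/1025) × (1.37/65) = 2.0152 × 10⁻⁴ s⁻².
N = √(2.0152 × 10⁻⁴) = 0.014196 rad s⁻¹, so T = 2π/N = 442.60 s = 7.3767 min ≈ 7.38 min.

7.38 min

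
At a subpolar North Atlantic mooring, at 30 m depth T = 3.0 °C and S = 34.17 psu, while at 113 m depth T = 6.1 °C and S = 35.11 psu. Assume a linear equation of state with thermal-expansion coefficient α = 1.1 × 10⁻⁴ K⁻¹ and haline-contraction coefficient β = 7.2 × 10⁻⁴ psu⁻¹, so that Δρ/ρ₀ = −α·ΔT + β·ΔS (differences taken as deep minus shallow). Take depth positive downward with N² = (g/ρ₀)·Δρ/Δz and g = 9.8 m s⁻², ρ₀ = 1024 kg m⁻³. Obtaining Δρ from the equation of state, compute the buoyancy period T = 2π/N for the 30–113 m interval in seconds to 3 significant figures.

998 s

ΔT = +3.1 K, ΔS = +0.94 psu (deep − shallow).
Δρ/ρ₀ = −αΔT + βΔS = -3.41 × 10⁻⁴ + 6.768 × 10⁻⁴ = 3.358 × 10⁻⁴, so Δρ ≈ 0.3439 kg m⁻³.
N² = (g/ρ₀)·Δρ/Δz = g·(Δρ/ρ₀)/Δz = 9.8 × 3.358 × 10⁻⁴ / 83 = 3.9649 × 10⁻⁵ s⁻².
N = √(3.9649 × 10⁻⁵) = 6.2967 × 10⁻³ rad s⁻¹ → T = 2π/N = 997.85 s ≈ 998 s.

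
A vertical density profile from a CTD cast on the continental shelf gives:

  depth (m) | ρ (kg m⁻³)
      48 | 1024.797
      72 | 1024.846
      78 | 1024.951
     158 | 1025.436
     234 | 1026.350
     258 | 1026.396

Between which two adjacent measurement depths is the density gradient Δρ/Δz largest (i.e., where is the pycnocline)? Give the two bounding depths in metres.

72–78 m

Compute the density gradient over each adjacent pair:
  48–72 m: Δρ/Δz = 0.049/24 = 2.0 × 10⁻³ kg m⁻⁴
  72–78 m: Δρ/Δz = 0.105/6 = 0.017 kg m⁻⁴
  78–158 m: Δρ/Δz = 0.485/80 = 6.1 × 10⁻³ kg m⁻⁴
  158–234 m: Δρ/Δz = 0.914/76 = 0.012 kg m⁻⁴
  234–258 m: Δρ/Δz = 0.046/24 = 1.9 × 10⁻³ kg m⁻⁴
The largest gradient is in the 72–78 m interval — the pycnocline.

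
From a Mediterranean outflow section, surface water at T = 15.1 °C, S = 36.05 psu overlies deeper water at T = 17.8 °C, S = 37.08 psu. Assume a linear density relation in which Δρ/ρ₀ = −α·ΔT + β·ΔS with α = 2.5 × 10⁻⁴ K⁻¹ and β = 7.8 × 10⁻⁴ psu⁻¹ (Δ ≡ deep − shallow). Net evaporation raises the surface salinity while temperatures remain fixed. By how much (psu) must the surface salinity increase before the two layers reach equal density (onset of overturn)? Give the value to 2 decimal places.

0.16 psu

Neutral buoyancy requires −α(T_deep − T_surf) + β(S_deep − S_surf′) = 0.
S_surf′ = S_deep − (α/β)·ΔT = 37.08 − (2.5 × 10⁻⁴/7.8 × 10⁻⁴)·(+2.7) = 36.2146 psu.
Increase required: 36.2146 − 36.05 = 0.1646 psu.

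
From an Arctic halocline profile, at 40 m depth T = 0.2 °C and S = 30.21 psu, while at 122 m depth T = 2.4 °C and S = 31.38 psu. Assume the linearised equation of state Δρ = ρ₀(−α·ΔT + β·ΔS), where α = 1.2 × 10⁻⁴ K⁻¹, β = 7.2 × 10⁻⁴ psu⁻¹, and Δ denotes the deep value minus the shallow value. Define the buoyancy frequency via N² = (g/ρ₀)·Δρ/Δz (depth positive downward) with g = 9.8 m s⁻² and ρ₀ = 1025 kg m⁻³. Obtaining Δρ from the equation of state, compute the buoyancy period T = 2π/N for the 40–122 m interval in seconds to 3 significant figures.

756 s

ΔT = +2.2 K, ΔS = +1.17 psu (deep − shallow).
Δρ/ρ₀ = −αΔT + βΔS = -2.64 × 10⁻⁴ + 8.424 × 10⁻⁴ = 5.784 × 10⁻⁴, so Δρ ≈ 0.5929 kg m⁻³.
N² = (g/ρ₀)·Δρ/Δz = g·(Δρ/ρ₀)/Δz = 9.8 × 5.784 × 10⁻⁴ / 82 = 6.9126 × 10⁻⁵ s⁻².
N = √(6.9126 × 10⁻⁵) = 8.3142 × 10⁻³ rad s⁻¹ → T = 2π/N = 755.72 s ≈ 756 s.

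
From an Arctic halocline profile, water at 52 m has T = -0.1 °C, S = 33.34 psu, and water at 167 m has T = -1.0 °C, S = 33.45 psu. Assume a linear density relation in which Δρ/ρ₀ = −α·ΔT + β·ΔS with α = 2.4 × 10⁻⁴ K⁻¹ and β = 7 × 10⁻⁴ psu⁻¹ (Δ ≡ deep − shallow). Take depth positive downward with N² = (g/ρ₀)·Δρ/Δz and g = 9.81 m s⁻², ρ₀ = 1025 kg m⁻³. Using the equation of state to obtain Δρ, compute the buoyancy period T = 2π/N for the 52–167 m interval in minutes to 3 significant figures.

ΔT = -0.9 K, ΔS = +0.11 psu (deep − shallow).
Δρ/ρ₀ = −αΔT + βΔS = 2.16 × 10⁻⁴ + 7.70 × 10⁻⁵ = 2.93 × 10⁻⁴, so Δρ ≈ 0.3003 kg m⁻³.
N² = (g/ρ₀)·Δρ/Δz = g·(Δρ/ρ₀)/Δz = 9.81 × 2.93 × 10⁻⁴ / 115 = 2.4994 × 10⁻⁵ s⁻².
N = √(2.4994 × 10⁻⁵) = 4.9994 × 10⁻³ rad s⁻¹ → T = 2π/N = 1.2568 × 10³ s = 20.947 min ≈ 20.9 min.

20.9 min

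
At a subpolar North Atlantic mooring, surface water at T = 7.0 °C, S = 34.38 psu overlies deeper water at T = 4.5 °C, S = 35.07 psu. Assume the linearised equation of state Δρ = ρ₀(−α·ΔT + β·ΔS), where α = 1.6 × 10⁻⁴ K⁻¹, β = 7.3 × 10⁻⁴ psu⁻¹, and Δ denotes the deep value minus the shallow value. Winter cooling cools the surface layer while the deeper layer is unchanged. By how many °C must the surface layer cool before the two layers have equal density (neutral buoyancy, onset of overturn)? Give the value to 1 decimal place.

5.6 °C

Neutral buoyancy requires Δρ = 0, i.e. −α(T_deep − T_surf′) + β(S_deep − S_surf) = 0.
T_surf′ = T_deep − (β/α)·ΔS = 4.5 − (7.3 × 10⁻⁴/1.6 × 10⁻⁴)·(+0.69) = 1.352 °C.
Cooling required: 7.0 − (1.352) = 5.648 °C.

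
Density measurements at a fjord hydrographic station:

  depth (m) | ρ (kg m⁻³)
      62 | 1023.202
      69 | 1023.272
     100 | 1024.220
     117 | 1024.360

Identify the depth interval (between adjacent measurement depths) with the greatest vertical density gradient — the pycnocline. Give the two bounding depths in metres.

Compute the density gradient over each adjacent pair:
  62–69 m: Δρ/Δz = 0.070/7 = 0.010 kg m⁻⁴
  69–100 m: Δρ/Δz = 0.948/31 = 0.031 kg m⁻⁴
  100–117 m: Δρ/Δz = 0.140/17 = 8.2 × 10⁻³ kg m⁻⁴
The largest gradient is in the 69–100 m interval — the pycnocline.

69–100 m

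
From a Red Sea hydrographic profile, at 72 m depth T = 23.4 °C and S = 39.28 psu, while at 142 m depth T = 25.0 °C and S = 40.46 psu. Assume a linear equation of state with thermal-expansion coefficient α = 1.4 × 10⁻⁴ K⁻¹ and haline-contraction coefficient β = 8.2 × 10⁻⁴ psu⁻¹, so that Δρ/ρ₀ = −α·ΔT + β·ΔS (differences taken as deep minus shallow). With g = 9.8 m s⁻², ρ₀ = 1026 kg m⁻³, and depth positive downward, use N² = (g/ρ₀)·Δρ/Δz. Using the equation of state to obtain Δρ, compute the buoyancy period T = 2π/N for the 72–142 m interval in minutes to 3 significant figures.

10.3 min

ΔT = +1.6 K, ΔS = +1.18 psu (deep − shallow).
Δρ/ρ₀ = −αΔT + βΔS = -2.24 × 10⁻⁴ + 9.676 × 10⁻⁴ = 7.436 × 10⁻⁴, so Δρ ≈ 0.7629 kg m⁻³.
N² = (g/ρ₀)·Δρ/Δz = g·(Δρ/ρ₀)/Δz = 9.8 × 7.436 × 10⁻⁴ / 70 = 1.0410 × 10⁻⁴ s⁻².
N = √(1.0410 × 10⁻⁴) = 0.010203 rad s⁻¹ → T = 2π/N = 615.82 s = 10.264 min ≈ 10.3 min.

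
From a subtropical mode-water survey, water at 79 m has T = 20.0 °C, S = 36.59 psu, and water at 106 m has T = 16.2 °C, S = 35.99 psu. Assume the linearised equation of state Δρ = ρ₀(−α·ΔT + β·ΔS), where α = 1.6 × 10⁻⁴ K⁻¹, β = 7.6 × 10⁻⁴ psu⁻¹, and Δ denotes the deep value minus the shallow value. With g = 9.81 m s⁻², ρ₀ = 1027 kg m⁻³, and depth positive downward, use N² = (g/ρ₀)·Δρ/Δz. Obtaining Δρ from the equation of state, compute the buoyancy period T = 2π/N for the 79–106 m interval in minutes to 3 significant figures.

14.1 min

ΔT = -3.8 K, ΔS = -0.60 psu (deep − shallow).
Δρ/ρ₀ = −αΔT + βΔS = 6.08 × 10⁻⁴ − 4.56 × 10⁻⁴ = 1.52 × 10⁻⁴, so Δρ ≈ 0.1561 kg m⁻³.
N² = (g/ρ₀)·Δρ/Δz = g·(Δρ/ρ₀)/Δz = 9.81 × 1.52 × 10⁻⁴ / 27 = 5.5227 × 10⁻⁵ s⁻².
N = √(5.5227 × 10⁻⁵) = 7.4315 × 10⁻³ rad s⁻¹ → T = 2π/N = 845.48 s = 14.091 min ≈ 14.1 min.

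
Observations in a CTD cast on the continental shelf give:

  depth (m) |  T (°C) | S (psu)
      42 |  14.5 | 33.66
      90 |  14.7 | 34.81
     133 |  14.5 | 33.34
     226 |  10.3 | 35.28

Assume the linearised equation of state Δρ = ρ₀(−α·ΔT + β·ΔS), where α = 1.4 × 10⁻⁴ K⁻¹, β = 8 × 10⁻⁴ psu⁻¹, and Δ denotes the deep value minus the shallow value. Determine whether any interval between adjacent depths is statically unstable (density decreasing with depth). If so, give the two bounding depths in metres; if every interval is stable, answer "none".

90–133 m

Evaluate Δρ/ρ₀ = −αΔT + βΔS across each adjacent pair:
  42–90 m: −αΔT+βΔS = −(1.4 × 10⁻⁴)(+0.2)+(8 × 10⁻⁴)(+1.15) = 8.9 × 10⁻⁴ → stable
  90–133 m: −αΔT+βΔS = −(1.4 × 10⁻⁴)(-0.2)+(8 × 10⁻⁴)(-1.47) = -1.1 × 10⁻³ → UNSTABLE
  133–226 m: −αΔT+βΔS = −(1.4 × 10⁻⁴)(-4.2)+(8 × 10⁻⁴)(+1.94) = 2.1 × 10⁻³ → stable
The 90–133 m interval has Δρ < 0: lighter water underlies denser water.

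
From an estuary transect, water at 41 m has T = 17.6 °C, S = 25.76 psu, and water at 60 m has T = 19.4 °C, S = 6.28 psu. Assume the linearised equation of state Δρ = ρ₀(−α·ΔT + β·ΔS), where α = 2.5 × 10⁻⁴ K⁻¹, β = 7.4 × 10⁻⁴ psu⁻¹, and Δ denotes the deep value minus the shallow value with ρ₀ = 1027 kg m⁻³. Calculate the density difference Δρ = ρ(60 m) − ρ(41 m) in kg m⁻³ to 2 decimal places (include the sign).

ΔT = +1.8 K, ΔS = -19.48 psu (deep − shallow).
Δρ/ρ₀ = −(2.5 × 10⁻⁴)(+1.8) + (7.4 × 10⁻⁴)(-19.48) = -0.0148652.
Δρ = 1027 × (-0.0148652) = -15.27 kg m⁻³.
Negative Δρ: lighter below, statically unstable.

-15.27 kg m⁻³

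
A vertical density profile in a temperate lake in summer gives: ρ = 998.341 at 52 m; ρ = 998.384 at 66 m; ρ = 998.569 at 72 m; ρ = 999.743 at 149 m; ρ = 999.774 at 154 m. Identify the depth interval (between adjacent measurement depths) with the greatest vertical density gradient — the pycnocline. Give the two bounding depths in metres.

Compute the density gradient over each adjacent pair:
  52–66 m: Δρ/Δz = 0.043/14 = 3.1 × 10⁻³ kg m⁻⁴
  66–72 m: Δρ/Δz = 0.185/6 = 0.031 kg m⁻⁴
  72–149 m: Δρ/Δz = 1.174/77 = 0.015 kg m⁻⁴
  149–154 m: Δρ/Δz = 0.031/5 = 6.2 × 10⁻³ kg m⁻⁴
The largest gradient is in the 66–72 m interval — the pycnocline.

66–72 m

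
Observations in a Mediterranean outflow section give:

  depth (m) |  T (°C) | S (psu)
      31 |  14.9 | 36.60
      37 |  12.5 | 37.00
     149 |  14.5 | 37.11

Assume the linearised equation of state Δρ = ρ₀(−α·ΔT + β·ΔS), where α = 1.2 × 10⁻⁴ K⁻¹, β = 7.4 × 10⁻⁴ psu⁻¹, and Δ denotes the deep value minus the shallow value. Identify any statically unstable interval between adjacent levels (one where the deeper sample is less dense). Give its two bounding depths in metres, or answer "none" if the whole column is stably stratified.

Evaluate Δρ/ρ₀ = −αΔT + βΔS across each adjacent pair:
  31–37 m: −αΔT+βΔS = −(1.2 × 10⁻⁴)(-2.4)+(7.4 × 10⁻⁴)(+0.40) = 5.8 × 10⁻⁴ → stable
  37–149 m: −αΔT+βΔS = −(1.2 × 10⁻⁴)(+2.0)+(7.4 × 10⁻⁴)(+0.11) = -1.6 × 10⁻⁴ → UNSTABLE
The 37–149 m interval has Δρ < 0: lighter water underlies denser water.

37–149 m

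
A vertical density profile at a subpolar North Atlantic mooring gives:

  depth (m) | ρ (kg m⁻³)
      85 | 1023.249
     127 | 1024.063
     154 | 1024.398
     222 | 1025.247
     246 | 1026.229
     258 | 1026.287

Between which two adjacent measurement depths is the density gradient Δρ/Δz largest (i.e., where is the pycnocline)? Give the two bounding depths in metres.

222–246 m

Compute the density gradient over each adjacent pair:
  85–127 m: Δρ/Δz = 0.814/42 = 0.019 kg m⁻⁴
  127–154 m: Δρ/Δz = 0.335/27 = 0.012 kg m⁻⁴
  154–222 m: Δρ/Δz = 0.849/68 = 0.012 kg m⁻⁴
  222–246 m: Δρ/Δz = 0.982/24 = 0.041 kg m⁻⁴
  246–258 m: Δρ/Δz = 0.058/12 = 4.8 × 10⁻³ kg m⁻⁴
The largest gradient is in the 222–246 m interval — the pycnocline.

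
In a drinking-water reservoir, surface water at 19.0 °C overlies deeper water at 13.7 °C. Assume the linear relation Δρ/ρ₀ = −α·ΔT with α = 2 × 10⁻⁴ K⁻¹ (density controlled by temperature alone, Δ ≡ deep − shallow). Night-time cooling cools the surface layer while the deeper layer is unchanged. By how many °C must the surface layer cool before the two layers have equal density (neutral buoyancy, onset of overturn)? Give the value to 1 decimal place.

With temperature the only control, equal density requires T_surf′ = T_deep.
T_surf′ = 13.7 °C.
Cooling required: 19.0 − 13.7 = 5.3 °C.

5.3 °C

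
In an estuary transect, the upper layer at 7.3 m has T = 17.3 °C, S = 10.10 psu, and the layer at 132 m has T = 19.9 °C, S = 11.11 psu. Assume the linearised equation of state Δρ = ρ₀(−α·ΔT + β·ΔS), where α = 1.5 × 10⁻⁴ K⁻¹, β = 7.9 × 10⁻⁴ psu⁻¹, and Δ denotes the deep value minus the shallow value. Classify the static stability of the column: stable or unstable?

stable

ΔT = 19.9 − 17.3 = +2.6 K and ΔS = 11.11 − 10.10 = +1.01 psu (deep − shallow).
−αΔT = -3.90 × 10⁻⁴; βΔS = 7.979 × 10⁻⁴; sum Δρ/ρ₀ = 4.079 × 10⁻⁴.
Δρ/ρ₀ > 0, so Δρ > 0: deeper water is denser → statically stable.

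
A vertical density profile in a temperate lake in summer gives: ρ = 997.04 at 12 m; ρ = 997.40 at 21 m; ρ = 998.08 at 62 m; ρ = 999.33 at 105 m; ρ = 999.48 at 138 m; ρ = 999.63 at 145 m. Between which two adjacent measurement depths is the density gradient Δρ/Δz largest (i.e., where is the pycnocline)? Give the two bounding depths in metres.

12–21 m

Compute the density gradient over each adjacent pair:
  12–21 m: Δρ/Δz = 0.36/9 = 0.040 kg m⁻⁴
  21–62 m: Δρ/Δz = 0.68/41 = 0.017 kg m⁻⁴
  62–105 m: Δρ/Δz = 1.25/43 = 0.029 kg m⁻⁴
  105–138 m: Δρ/Δz = 0.15/33 = 4.5 × 10⁻³ kg m⁻⁴
  138–145 m: Δρ/Δz = 0.15/7 = 0.021 kg m⁻⁴
The largest gradient is in the 12–21 m interval — the pycnocline.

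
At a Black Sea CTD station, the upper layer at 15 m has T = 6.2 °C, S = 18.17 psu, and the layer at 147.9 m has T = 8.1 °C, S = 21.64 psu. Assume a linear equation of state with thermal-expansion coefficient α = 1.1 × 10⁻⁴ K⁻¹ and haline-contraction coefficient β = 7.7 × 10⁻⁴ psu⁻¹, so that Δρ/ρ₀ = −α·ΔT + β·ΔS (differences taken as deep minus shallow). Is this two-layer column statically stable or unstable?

ΔT = 8.1 − 6.2 = +1.9 K and ΔS = 21.64 − 18.17 = +3.47 psu (deep − shallow).
−αΔT = -2.09 × 10⁻⁴; βΔS = 2.6719 × 10⁻³; sum Δρ/ρ₀ = 2.4629 × 10⁻³.
Δρ/ρ₀ > 0, so Δρ > 0: deeper water is denser → statically stable.

stable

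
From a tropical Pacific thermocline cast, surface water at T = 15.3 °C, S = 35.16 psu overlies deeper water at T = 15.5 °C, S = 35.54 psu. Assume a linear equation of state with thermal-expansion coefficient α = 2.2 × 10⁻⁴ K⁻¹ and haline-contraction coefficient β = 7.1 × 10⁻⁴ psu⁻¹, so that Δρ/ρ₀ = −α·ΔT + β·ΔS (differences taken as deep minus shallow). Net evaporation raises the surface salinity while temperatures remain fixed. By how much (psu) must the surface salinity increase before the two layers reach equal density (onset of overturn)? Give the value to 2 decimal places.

0.32 psu

Neutral buoyancy requires −α(T_deep − T_surf) + β(S_deep − S_surf′) = 0.
S_surf′ = S_deep − (α/β)·ΔT = 35.54 − (2.2 × 10⁻⁴/7.1 × 10⁻⁴)·(+0.2) = 35.4780 psu.
Increase required: 35.4780 − 35.16 = 0.3180 psu.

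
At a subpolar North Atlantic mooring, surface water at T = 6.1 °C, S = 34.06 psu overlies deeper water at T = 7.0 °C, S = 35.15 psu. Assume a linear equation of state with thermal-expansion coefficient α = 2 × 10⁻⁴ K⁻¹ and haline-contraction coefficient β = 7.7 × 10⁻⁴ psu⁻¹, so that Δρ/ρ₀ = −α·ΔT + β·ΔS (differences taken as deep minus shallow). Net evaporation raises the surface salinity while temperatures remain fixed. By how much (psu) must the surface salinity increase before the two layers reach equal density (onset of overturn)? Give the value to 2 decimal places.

Neutral buoyancy requires −α(T_deep − T_surf) + β(S_deep − S_surf′) = 0.
S_surf′ = S_deep − (α/β)·ΔT = 35.15 − (2 × 10⁻⁴/7.7 × 10⁻⁴)·(+0.9) = 34.9162 psu.
Increase required: 34.9162 − 34.06 = 0.8562 psu.

0.86 psu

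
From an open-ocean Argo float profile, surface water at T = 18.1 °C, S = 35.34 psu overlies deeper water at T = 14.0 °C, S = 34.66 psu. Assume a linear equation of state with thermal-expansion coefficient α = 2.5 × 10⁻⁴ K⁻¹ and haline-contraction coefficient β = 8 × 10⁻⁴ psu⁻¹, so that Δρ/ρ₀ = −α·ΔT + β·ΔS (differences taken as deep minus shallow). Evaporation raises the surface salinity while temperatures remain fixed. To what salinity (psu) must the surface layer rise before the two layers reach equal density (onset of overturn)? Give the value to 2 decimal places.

Neutral buoyancy requires −α(T_deep − T_surf) + β(S_deep − S_surf′) = 0.
S_surf′ = S_deep − (α/β)·ΔT = 34.66 − (2.5 × 10⁻⁴/8 × 10⁻⁴)·(-4.1) = 35.9412 psu.
Increase required: 35.9412 − 35.34 = 0.6012 psu.

35.94 psu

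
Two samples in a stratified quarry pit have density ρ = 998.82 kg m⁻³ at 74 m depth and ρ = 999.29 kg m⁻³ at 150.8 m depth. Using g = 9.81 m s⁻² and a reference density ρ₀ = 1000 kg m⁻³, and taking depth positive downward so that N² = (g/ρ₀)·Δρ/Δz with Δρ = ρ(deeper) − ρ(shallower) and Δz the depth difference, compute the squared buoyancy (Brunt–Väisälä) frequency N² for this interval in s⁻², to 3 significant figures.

Δρ = 999.29 − 998.82 = 0.47 kg m⁻³ over Δz = 150.8 − 74 = 76.8 m.
N² = (9.81/1000) × (0.47/76.8) = 6.0035 × 10⁻⁵ s⁻² ≈ 6.00 × 10⁻⁵ s⁻².

6.00 × 10⁻⁵ s⁻²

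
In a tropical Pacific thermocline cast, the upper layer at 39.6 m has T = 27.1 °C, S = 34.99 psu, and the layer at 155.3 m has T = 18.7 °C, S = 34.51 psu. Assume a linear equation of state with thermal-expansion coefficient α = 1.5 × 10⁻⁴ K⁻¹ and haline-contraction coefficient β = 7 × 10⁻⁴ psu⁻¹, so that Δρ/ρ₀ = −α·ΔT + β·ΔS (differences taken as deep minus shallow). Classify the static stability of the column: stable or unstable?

stable

ΔT = 18.7 − 27.1 = -8.4 K and ΔS = 34.51 − 34.99 = -0.48 psu (deep − shallow).
−αΔT = 1.26 × 10⁻³; βΔS = -3.36 × 10⁻⁴; sum Δρ/ρ₀ = 9.24 × 10⁻⁴.
Δρ/ρ₀ > 0, so Δρ > 0: deeper water is denser → statically stable.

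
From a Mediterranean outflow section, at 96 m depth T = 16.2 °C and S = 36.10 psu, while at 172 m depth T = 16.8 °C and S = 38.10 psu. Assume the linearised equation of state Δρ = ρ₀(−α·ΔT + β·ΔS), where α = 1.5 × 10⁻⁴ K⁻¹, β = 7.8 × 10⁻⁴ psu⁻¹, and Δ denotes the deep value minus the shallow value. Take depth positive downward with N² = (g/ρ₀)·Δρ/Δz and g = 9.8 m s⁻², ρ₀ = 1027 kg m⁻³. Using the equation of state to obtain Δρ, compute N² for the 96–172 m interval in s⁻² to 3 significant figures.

1.90 × 10⁻⁴ s⁻²

ΔT = +0.6 K, ΔS = +2.00 psu (deep − shallow).
Δρ/ρ₀ = −αΔT + βΔS = -9.00 × 10⁻⁵ + 1.56 × 10⁻³ = 1.47 × 10⁻³, so Δρ ≈ 1.510 kg m⁻³.
N² = (g/ρ₀)·Δρ/Δz = g·(Δρ/ρ₀)/Δz = 9.8 × 1.47 × 10⁻³ / 76 = 1.8955 × 10⁻⁴ s⁻² ≈ 1.90 × 10⁻⁴ s⁻².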